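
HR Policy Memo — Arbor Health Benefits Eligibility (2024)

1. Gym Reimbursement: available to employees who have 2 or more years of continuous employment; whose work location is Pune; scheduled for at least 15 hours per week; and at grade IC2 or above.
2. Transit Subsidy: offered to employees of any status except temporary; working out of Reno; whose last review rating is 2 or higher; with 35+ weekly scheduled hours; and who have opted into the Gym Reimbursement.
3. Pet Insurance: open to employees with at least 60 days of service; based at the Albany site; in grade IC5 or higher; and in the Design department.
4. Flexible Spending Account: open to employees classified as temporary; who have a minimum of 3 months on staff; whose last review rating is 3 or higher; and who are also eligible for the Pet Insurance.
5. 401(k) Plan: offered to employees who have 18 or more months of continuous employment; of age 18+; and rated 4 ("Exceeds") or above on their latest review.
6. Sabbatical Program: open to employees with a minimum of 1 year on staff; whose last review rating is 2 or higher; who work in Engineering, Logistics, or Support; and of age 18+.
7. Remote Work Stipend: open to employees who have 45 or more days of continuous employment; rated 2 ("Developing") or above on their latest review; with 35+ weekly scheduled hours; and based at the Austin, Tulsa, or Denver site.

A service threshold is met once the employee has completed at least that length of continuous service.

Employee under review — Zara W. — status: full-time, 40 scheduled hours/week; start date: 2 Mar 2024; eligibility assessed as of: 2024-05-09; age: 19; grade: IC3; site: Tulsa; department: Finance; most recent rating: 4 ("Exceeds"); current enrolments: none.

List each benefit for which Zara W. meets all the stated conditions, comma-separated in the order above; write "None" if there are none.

Service from 2 Mar 2024 to 2024-05-09: 68 days.
Gym Reimbursement — service 68 days < 2 years (≈730 days) ✗ → not eligible.
Transit Subsidy — status full-time ✓ (not excluded); site Tulsa ✗ (not Reno) → not eligible.
Pet Insurance — service 68 days ≥ 60 days ✓; site Tulsa ✗ (not Albany) → not eligible.
Flexible Spending Account — status full-time ✗ (requires temporary) → not eligible.
401(k) Plan — service 68 days < 18 months (≈540 days) ✗ → not eligible.
Sabbatical Program — service 68 days < 1 year (≈365 days) ✗ → not eligible.
Remote Work Stipend — service 68 days ≥ 45 days ✓; rating 4 ≥ 2 ✓; 40 hrs/wk ≥ 35 ✓; site Tulsa ✓ → eligible.

Remote Work Stipend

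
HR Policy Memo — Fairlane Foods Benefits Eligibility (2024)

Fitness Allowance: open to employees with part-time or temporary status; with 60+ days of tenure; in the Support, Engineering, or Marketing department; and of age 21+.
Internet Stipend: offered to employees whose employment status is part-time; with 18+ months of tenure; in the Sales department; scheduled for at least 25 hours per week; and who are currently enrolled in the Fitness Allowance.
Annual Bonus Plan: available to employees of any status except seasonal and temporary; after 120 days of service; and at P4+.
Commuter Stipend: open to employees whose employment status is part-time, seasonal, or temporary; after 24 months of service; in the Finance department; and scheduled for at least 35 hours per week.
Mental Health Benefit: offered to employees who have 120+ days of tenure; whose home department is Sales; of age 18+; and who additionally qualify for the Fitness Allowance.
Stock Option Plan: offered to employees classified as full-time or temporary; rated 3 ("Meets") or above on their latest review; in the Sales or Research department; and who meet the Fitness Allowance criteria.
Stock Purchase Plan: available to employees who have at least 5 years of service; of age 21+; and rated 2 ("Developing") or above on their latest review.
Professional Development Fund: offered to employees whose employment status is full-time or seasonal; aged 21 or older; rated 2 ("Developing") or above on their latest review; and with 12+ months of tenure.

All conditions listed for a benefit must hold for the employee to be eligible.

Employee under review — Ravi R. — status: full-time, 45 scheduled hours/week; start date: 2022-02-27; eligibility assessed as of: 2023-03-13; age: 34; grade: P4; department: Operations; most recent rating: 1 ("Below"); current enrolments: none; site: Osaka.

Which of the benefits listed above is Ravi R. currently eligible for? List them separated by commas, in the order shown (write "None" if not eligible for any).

Service from 2022-02-27 to 2023-03-13: 379 days.
Fitness Allowance — status full-time ✗ (requires part-time or temporary) → not eligible.
Internet Stipend — status full-time ✗ (requires part-time) → not eligible.
Annual Bonus Plan — status full-time ✓ (not excluded); service 379 days ≥ 120 days ✓; grade P4 ≥ P4 ✓ → eligible.
Commuter Stipend — status full-time ✗ (requires part-time, seasonal, or temporary) → not eligible.
Mental Health Benefit — service 379 days ≥ 120 days ✓; dept Operations ✗ → not eligible.
Stock Option Plan — status full-time ✓; rating 1 < 3 ✗ → not eligible.
Stock Purchase Plan — service 379 days < 5 years (≈1825 days) ✗ → not eligible.
Professional Development Fund — status full-time ✓; age 34 ≥ 21 ✓; rating 1 < 2 ✗ → not eligible.

Annual Bonus Plan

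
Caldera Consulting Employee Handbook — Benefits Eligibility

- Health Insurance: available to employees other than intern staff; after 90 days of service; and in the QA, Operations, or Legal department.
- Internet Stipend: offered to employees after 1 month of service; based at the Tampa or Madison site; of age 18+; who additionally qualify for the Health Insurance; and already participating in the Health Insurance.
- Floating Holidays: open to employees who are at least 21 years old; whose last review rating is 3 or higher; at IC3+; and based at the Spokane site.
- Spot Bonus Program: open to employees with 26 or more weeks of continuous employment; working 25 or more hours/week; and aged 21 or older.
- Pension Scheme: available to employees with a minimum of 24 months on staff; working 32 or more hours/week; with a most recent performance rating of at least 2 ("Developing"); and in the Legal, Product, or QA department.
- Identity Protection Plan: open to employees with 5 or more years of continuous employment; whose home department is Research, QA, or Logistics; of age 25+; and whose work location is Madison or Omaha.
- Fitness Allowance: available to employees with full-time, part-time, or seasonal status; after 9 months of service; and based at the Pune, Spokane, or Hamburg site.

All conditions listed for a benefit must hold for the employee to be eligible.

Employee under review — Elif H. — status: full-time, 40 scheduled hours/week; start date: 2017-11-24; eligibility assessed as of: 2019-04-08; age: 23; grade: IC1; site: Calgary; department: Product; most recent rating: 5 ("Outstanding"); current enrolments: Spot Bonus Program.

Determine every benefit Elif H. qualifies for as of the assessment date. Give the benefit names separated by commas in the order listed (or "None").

Spot Bonus Program

Service from 2017-11-24 to 2019-04-08: 500 days.
Health Insurance — status full-time ✓ (not excluded); service 500 days ≥ 90 days ✓; dept Product ✗ → not eligible.
Internet Stipend — service 500 days ≥ 1 month (≈30 days) ✓; site Calgary ✗ (not Tampa or Madison) → not eligible.
Floating Holidays — age 23 ≥ 21 ✓; rating 5 ≥ 3 ✓; grade IC1 < IC3 ✗ → not eligible.
Spot Bonus Program — service 500 days ≥ 26 weeks (≈182 days) ✓; 40 hrs/wk ≥ 25 ✓; age 23 ≥ 21 ✓ → eligible.
Pension Scheme — service 500 days < 24 months (≈720 days) ✗ → not eligible.
Identity Protection Plan — service 500 days < 5 years (≈1825 days) ✗ → not eligible.
Fitness Allowance — status full-time ✓; service 500 days ≥ 9 months (≈270 days) ✓; site Calgary ✗ (not Pune, Spokane, or Hamburg) → not eligible.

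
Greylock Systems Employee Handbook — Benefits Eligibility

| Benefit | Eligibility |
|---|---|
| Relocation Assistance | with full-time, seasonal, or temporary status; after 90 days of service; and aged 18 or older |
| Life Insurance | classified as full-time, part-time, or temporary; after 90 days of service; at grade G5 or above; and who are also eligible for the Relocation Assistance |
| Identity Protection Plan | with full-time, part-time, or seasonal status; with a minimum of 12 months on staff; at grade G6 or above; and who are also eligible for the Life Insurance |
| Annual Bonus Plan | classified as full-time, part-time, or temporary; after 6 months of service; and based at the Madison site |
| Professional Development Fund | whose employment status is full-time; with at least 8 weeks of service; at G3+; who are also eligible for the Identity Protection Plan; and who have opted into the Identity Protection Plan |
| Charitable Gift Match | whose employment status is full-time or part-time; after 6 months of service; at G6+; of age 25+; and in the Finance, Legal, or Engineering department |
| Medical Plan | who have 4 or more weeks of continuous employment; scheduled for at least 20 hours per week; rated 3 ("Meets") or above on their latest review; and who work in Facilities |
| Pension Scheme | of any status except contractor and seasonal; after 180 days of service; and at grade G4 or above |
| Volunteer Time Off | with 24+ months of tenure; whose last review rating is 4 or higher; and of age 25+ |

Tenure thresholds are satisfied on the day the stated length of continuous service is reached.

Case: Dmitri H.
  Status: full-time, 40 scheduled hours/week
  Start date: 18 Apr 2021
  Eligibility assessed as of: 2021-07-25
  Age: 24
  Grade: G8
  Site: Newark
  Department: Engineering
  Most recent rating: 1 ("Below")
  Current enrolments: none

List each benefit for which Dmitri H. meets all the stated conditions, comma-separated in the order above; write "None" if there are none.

Relocation Assistance, Life Insurance

Service from 18 Apr 2021 to 2021-07-25: 98 days.
Relocation Assistance — status full-time ✓; service 98 days ≥ 90 days ✓; age 24 ≥ 18 ✓ → eligible.
Life Insurance — status full-time ✓; service 98 days ≥ 90 days ✓; grade G8 ≥ G5 ✓; eligible for Relocation Assistance ✓ → eligible.
Identity Protection Plan — status full-time ✓; service 98 days < 12 months (≈360 days) ✗ → not eligible.
Annual Bonus Plan — status full-time ✓; service 98 days < 6 months (≈180 days) ✗ → not eligible.
Professional Development Fund — status full-time ✓; service 98 days ≥ 8 weeks (≈56 days) ✓; grade G8 ≥ G3 ✓; not eligible for Identity Protection Plan ✗ → not eligible.
Charitable Gift Match — status full-time ✓; service 98 days < 6 months (≈180 days) ✗ → not eligible.
Medical Plan — service 98 days ≥ 4 weeks (≈28 days) ✓; 40 hrs/wk ≥ 20 ✓; rating 1 < 3 ✗ → not eligible.
Pension Scheme — status full-time ✓ (not excluded); service 98 days < 180 days ✗ → not eligible.
Volunteer Time Off — service 98 days < 24 months (≈720 days) ✗ → not eligible.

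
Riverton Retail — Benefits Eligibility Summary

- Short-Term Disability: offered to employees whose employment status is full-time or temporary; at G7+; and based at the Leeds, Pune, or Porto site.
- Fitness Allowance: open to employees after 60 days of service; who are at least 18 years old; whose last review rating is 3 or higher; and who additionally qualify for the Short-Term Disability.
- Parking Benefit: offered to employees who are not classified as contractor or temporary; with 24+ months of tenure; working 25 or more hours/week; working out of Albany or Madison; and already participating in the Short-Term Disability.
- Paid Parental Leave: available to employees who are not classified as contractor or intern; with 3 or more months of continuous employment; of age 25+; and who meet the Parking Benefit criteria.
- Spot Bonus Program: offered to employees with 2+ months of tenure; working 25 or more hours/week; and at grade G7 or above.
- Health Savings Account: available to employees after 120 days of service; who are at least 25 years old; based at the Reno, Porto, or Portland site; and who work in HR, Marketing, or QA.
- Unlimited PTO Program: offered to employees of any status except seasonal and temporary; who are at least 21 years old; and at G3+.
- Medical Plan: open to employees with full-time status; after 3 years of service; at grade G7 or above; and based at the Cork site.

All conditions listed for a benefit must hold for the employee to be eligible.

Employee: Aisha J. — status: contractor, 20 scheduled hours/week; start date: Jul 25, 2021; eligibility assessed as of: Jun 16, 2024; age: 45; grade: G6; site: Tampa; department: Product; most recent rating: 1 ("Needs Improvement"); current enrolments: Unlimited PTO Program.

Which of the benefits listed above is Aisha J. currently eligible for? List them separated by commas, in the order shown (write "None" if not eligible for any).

Unlimited PTO Program

Service from Jul 25, 2021 to Jun 16, 2024: 1057 days.
Short-Term Disability — status contractor ✗ (requires full-time or temporary) → not eligible.
Fitness Allowance — service 1057 days ≥ 60 days ✓; age 45 ≥ 18 ✓; rating 1 < 3 ✗ → not eligible.
Parking Benefit — status contractor ✗ (excluded) → not eligible.
Paid Parental Leave — status contractor ✗ (excluded) → not eligible.
Spot Bonus Program — service 1057 days ≥ 2 months (≈60 days) ✓; 20 hrs/wk < 25 ✗ → not eligible.
Health Savings Account — service 1057 days ≥ 120 days ✓; age 45 ≥ 25 ✓; site Tampa ✗ (not Reno, Porto, or Portland) → not eligible.
Unlimited PTO Program — status contractor ✓ (not excluded); age 45 ≥ 21 ✓; grade G6 ≥ G3 ✓ → eligible.
Medical Plan — status contractor ✗ (requires full-time) → not eligible.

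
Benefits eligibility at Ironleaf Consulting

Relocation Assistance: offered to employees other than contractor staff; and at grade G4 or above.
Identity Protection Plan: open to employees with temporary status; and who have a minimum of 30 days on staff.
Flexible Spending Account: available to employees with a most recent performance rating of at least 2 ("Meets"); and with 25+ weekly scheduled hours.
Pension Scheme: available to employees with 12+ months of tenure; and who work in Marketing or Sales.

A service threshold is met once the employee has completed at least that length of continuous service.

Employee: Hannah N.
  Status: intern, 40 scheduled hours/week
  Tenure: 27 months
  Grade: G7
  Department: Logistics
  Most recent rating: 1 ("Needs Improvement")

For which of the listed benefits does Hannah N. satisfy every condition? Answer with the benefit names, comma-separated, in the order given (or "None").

Relocation Assistance — status intern ✓ (not excluded); grade G7 ≥ G4 ✓ → eligible.
Identity Protection Plan — status intern ✗ (requires temporary) → not eligible.
Flexible Spending Account — rating 1 < 2 ✗ → not eligible.
Pension Scheme — service 27 months ≥ 12 months ✓; dept Logistics ✗ → not eligible.

Relocation Assistance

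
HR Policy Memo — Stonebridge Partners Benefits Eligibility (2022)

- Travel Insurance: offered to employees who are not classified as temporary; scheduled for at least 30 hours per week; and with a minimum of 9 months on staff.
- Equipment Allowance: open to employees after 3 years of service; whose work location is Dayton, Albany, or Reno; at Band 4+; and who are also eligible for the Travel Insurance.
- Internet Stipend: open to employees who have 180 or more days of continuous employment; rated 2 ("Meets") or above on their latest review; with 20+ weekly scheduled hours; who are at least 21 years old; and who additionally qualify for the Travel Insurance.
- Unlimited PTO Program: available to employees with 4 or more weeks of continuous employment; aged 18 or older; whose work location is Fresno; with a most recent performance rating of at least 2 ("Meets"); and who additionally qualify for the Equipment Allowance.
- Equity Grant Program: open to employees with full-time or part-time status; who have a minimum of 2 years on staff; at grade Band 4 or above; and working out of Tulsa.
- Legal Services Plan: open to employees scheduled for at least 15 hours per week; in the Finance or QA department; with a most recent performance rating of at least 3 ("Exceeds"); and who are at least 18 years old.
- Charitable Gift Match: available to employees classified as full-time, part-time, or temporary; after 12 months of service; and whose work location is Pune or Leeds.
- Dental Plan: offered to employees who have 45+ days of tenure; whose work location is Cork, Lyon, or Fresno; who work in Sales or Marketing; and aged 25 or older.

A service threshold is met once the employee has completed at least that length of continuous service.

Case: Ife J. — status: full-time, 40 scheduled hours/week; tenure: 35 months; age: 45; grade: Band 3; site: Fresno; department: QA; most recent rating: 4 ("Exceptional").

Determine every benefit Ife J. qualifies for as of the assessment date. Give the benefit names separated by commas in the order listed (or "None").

Travel Insurance, Internet Stipend, Legal Services Plan

Travel Insurance — status full-time ✓ (not excluded); 40 hrs/wk ≥ 30 ✓; service 35 months ≥ 9 months ✓ → eligible.
Equipment Allowance — service 35 months < 3 years (≈1095 days) ✗ → not eligible.
Internet Stipend — service 35 months ≥ 180 days ✓; rating 4 ≥ 2 ✓; 40 hrs/wk ≥ 20 ✓; age 45 ≥ 21 ✓; eligible for Travel Insurance ✓ → eligible.
Unlimited PTO Program — service 35 months ≥ 4 weeks (≈28 days) ✓; age 45 ≥ 18 ✓; site Fresno ✓; rating 4 ≥ 2 ✓; not eligible for Equipment Allowance ✗ → not eligible.
Equity Grant Program — status full-time ✓; service 35 months ≥ 2 years (≈730 days) ✓; grade Band 3 < Band 4 ✗ → not eligible.
Legal Services Plan — 40 hrs/wk ≥ 15 ✓; dept QA ✓; rating 4 ≥ 3 ✓; age 45 ≥ 18 ✓ → eligible.
Charitable Gift Match — status full-time ✓; service 35 months ≥ 12 months ✓; site Fresno ✗ (not Pune or Leeds) → not eligible.
Dental Plan — service 35 months ≥ 45 days ✓; site Fresno ✓; dept QA ✗ → not eligible.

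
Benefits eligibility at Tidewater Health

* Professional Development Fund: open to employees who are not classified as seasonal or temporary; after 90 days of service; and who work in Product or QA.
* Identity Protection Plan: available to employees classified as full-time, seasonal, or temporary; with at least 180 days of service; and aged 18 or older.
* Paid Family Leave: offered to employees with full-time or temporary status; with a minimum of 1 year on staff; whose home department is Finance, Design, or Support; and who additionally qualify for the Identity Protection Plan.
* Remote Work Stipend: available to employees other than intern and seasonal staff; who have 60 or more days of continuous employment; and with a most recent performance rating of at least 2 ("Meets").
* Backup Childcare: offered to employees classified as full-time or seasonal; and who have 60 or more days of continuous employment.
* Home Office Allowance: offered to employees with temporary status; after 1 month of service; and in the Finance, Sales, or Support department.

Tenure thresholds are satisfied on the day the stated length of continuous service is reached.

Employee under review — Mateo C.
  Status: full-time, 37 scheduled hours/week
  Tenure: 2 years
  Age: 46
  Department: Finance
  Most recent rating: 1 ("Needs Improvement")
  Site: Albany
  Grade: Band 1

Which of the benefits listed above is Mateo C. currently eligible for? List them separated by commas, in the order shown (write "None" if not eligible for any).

Identity Protection Plan, Paid Family Leave, Backup Childcare

Professional Development Fund — status full-time ✓ (not excluded); service 2 years ≥ 90 days ✓; dept Finance ✗ → not eligible.
Identity Protection Plan — status full-time ✓; service 2 years ≥ 180 days ✓; age 46 ≥ 18 ✓ → eligible.
Paid Family Leave — status full-time ✓; service 2 years ≥ 1 year ✓; dept Finance ✓; eligible for Identity Protection Plan ✓ → eligible.
Remote Work Stipend — status full-time ✓ (not excluded); service 2 years ≥ 60 days ✓; rating 1 < 2 ✗ → not eligible.
Backup Childcare — status full-time ✓; service 2 years ≥ 60 days ✓ → eligible.
Home Office Allowance — status full-time ✗ (requires temporary) → not eligible.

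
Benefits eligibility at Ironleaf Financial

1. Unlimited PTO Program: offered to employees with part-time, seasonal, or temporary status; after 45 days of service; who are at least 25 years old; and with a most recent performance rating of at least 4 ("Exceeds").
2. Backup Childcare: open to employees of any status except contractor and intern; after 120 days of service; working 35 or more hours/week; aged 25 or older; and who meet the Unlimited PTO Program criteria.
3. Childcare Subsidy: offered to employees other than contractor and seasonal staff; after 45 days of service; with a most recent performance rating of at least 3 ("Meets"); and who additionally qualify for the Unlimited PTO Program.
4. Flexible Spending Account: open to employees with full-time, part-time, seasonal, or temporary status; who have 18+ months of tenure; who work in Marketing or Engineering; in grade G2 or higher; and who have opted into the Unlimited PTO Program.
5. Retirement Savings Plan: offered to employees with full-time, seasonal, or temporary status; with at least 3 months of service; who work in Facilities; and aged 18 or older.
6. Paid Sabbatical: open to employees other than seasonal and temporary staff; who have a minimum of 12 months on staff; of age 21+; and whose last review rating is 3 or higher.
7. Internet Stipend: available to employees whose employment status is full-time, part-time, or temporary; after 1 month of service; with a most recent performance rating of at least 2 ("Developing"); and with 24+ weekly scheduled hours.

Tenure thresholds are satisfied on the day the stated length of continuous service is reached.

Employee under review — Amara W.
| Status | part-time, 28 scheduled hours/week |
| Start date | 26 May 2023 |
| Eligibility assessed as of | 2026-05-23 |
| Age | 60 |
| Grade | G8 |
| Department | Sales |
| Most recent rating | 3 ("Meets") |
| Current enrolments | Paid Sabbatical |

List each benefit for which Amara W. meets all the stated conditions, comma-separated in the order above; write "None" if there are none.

Paid Sabbatical, Internet Stipend

Service from 26 May 2023 to 2026-05-23: 1093 days.
Unlimited PTO Program — status part-time ✓; service 1093 days ≥ 45 days ✓; age 60 ≥ 25 ✓; rating 3 < 4 ✗ → not eligible.
Backup Childcare — status part-time ✓ (not excluded); service 1093 days ≥ 120 days ✓; 28 hrs/wk < 35 ✗ → not eligible.
Childcare Subsidy — status part-time ✓ (not excluded); service 1093 days ≥ 45 days ✓; rating 3 ≥ 3 ✓; not eligible for Unlimited PTO Program ✗ → not eligible.
Flexible Spending Account — status part-time ✓; service 1093 days ≥ 18 months (≈540 days) ✓; dept Sales ✗ → not eligible.
Retirement Savings Plan — status part-time ✗ (requires full-time, seasonal, or temporary) → not eligible.
Paid Sabbatical — status part-time ✓ (not excluded); service 1093 days ≥ 12 months (≈360 days) ✓; age 60 ≥ 21 ✓; rating 3 ≥ 3 ✓ → eligible.
Internet Stipend — status part-time ✓; service 1093 days ≥ 1 month (≈30 days) ✓; rating 3 ≥ 2 ✓; 28 hrs/wk ≥ 24 ✓ → eligible.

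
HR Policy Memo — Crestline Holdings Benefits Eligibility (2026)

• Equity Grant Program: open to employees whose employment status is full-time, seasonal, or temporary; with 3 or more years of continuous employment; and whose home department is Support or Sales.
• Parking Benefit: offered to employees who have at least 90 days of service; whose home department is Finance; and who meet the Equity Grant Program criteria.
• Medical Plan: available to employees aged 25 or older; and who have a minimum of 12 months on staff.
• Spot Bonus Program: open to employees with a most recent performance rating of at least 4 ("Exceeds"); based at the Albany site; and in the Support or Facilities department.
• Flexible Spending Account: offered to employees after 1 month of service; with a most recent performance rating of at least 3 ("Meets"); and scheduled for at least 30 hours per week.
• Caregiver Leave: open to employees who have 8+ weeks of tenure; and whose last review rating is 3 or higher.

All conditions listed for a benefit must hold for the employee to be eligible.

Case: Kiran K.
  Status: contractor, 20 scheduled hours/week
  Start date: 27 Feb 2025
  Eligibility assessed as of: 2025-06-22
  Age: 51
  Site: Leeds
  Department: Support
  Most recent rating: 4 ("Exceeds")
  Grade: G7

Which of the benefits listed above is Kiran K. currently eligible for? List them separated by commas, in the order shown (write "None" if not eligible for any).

Service from 27 Feb 2025 to 2025-06-22: 115 days.
Equity Grant Program — status contractor ✗ (requires full-time, seasonal, or temporary) → not eligible.
Parking Benefit — service 115 days ≥ 90 days ✓; dept Support ✗ → not eligible.
Medical Plan — age 51 ≥ 25 ✓; service 115 days < 12 months (≈360 days) ✗ → not eligible.
Spot Bonus Program — rating 4 ≥ 4 ✓; site Leeds ✗ (not Albany) → not eligible.
Flexible Spending Account — service 115 days ≥ 1 month (≈30 days) ✓; rating 4 ≥ 3 ✓; 20 hrs/wk < 30 ✗ → not eligible.
Caregiver Leave — service 115 days ≥ 8 weeks (≈56 days) ✓; rating 4 ≥ 3 ✓ → eligible.

Caregiver Leave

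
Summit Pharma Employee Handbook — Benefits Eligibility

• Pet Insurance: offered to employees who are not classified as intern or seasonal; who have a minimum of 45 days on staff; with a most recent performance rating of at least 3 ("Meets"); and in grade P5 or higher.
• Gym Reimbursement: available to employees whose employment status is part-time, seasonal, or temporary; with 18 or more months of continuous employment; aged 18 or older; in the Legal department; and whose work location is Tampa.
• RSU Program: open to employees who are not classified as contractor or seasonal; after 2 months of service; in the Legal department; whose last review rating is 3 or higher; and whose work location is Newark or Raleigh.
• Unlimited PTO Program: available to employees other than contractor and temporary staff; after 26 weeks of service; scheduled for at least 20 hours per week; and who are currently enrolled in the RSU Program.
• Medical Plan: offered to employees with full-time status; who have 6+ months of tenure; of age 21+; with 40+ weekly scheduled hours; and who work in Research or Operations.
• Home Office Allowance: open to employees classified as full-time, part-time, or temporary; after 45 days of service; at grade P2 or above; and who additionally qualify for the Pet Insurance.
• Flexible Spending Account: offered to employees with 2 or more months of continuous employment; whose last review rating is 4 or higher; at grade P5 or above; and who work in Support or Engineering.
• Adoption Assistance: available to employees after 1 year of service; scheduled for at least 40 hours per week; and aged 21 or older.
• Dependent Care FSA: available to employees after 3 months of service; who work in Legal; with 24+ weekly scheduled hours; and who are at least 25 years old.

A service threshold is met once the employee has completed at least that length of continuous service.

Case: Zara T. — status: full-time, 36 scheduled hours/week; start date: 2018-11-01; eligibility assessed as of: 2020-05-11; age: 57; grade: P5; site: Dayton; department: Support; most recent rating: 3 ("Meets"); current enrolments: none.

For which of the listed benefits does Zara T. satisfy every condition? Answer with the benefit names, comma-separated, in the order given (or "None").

Service from 2018-11-01 to 2020-05-11: 557 days.
Pet Insurance — status full-time ✓ (not excluded); service 557 days ≥ 45 days ✓; rating 3 ≥ 3 ✓; grade P5 ≥ P5 ✓ → eligible.
Gym Reimbursement — status full-time ✗ (requires part-time, seasonal, or temporary) → not eligible.
RSU Program — status full-time ✓ (not excluded); service 557 days ≥ 2 months (≈60 days) ✓; dept Support ✗ → not eligible.
Unlimited PTO Program — status full-time ✓ (not excluded); service 557 days ≥ 26 weeks (≈182 days) ✓; 36 hrs/wk ≥ 20 ✓; not enrolled in RSU Program ✗ → not eligible.
Medical Plan — status full-time ✓; service 557 days ≥ 6 months (≈180 days) ✓; age 57 ≥ 21 ✓; 36 hrs/wk < 40 ✗ → not eligible.
Home Office Allowance — status full-time ✓; service 557 days ≥ 45 days ✓; grade P5 ≥ P2 ✓; eligible for Pet Insurance ✓ → eligible.
Flexible Spending Account — service 557 days ≥ 2 months (≈60 days) ✓; rating 3 < 4 ✗ → not eligible.
Adoption Assistance — service 557 days ≥ 1 year (≈365 days) ✓; 36 hrs/wk < 40 ✗ → not eligible.
Dependent Care FSA — service 557 days ≥ 3 months (≈90 days) ✓; dept Support ✗ → not eligible.

Pet Insurance, Home Office Allowance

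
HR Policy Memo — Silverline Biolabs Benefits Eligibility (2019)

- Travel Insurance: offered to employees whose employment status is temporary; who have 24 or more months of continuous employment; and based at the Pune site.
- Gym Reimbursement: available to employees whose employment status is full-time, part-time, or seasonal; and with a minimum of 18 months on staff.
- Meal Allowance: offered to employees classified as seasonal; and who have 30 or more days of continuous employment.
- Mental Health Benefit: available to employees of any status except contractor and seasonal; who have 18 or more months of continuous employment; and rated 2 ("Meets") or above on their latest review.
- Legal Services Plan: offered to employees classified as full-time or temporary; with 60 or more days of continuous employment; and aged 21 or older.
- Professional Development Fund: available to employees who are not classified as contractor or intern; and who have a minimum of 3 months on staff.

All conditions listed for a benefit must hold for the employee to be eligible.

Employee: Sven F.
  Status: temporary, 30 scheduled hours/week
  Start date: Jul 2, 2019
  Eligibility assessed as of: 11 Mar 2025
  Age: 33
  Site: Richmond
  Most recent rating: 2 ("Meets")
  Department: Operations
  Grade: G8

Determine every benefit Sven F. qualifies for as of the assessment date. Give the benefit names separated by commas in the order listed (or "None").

Mental Health Benefit, Legal Services Plan, Professional Development Fund

Service from Jul 2, 2019 to 11 Mar 2025: 2079 days.
Travel Insurance — status temporary ✓; service 2079 days ≥ 24 months (≈720 days) ✓; site Richmond ✗ (not Pune) → not eligible.
Gym Reimbursement — status temporary ✗ (requires full-time, part-time, or seasonal) → not eligible.
Meal Allowance — status temporary ✗ (requires seasonal) → not eligible.
Mental Health Benefit — status temporary ✓ (not excluded); service 2079 days ≥ 18 months (≈540 days) ✓; rating 2 ≥ 2 ✓ → eligible.
Legal Services Plan — status temporary ✓; service 2079 days ≥ 60 days ✓; age 33 ≥ 21 ✓ → eligible.
Professional Development Fund — status temporary ✓ (not excluded); service 2079 days ≥ 3 months (≈90 days) ✓ → eligible.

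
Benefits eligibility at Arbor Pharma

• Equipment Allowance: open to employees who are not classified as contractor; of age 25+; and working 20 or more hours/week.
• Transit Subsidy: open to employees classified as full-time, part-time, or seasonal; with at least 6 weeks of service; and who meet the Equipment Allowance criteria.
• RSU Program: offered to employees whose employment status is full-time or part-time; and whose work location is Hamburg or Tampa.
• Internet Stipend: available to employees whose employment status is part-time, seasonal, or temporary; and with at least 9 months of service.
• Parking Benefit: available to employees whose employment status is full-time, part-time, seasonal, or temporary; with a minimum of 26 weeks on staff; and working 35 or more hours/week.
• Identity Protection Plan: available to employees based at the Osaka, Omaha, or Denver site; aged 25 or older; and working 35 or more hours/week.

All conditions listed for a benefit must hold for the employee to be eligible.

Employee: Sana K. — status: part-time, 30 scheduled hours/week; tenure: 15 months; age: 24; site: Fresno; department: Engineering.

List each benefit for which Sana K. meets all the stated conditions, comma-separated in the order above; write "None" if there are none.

Equipment Allowance — status part-time ✓ (not excluded); age 24 < 25 ✗ → not eligible.
Transit Subsidy — status part-time ✓; service 15 months ≥ 6 weeks (≈42 days) ✓; not eligible for Equipment Allowance ✗ → not eligible.
RSU Program — status part-time ✓; site Fresno ✗ (not Hamburg or Tampa) → not eligible.
Internet Stipend — status part-time ✓; service 15 months ≥ 9 months ✓ → eligible.
Parking Benefit — status part-time ✓; service 15 months ≥ 26 weeks (≈182 days) ✓; 30 hrs/wk < 35 ✗ → not eligible.
Identity Protection Plan — site Fresno ✗ (not Osaka, Omaha, or Denver) → not eligible.

Internet Stipend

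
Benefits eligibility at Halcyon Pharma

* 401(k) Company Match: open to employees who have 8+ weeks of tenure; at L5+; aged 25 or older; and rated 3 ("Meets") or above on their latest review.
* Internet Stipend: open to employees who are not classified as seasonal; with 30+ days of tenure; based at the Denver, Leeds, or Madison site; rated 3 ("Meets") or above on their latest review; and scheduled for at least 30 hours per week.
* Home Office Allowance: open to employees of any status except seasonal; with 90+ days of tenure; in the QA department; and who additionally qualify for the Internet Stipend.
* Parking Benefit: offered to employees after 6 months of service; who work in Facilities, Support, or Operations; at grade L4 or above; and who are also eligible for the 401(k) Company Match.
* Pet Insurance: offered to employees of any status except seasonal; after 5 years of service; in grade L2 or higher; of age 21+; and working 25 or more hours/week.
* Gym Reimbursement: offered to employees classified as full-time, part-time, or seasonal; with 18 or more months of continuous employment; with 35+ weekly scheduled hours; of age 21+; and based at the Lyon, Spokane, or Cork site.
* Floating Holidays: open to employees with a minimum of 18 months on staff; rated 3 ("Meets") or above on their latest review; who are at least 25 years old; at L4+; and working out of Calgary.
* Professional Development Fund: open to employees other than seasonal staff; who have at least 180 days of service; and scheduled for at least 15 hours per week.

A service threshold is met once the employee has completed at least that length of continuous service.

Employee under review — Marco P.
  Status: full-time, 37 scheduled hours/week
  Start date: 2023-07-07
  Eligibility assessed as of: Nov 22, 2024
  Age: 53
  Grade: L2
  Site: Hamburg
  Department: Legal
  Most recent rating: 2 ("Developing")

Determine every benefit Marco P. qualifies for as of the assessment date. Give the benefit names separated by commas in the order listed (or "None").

Professional Development Fund

Service from 2023-07-07 to Nov 22, 2024: 504 days.
401(k) Company Match — service 504 days ≥ 8 weeks (≈56 days) ✓; grade L2 < L5 ✗ → not eligible.
Internet Stipend — status full-time ✓ (not excluded); service 504 days ≥ 30 days ✓; site Hamburg ✗ (not Denver, Leeds, or Madison) → not eligible.
Home Office Allowance — status full-time ✓ (not excluded); service 504 days ≥ 90 days ✓; dept Legal ✗ → not eligible.
Parking Benefit — service 504 days ≥ 6 months (≈180 days) ✓; dept Legal ✗ → not eligible.
Pet Insurance — status full-time ✓ (not excluded); service 504 days < 5 years (≈1825 days) ✗ → not eligible.
Gym Reimbursement — status full-time ✓; service 504 days < 18 months (≈540 days) ✗ → not eligible.
Floating Holidays — service 504 days < 18 months (≈540 days) ✗ → not eligible.
Professional Development Fund — status full-time ✓ (not excluded); service 504 days ≥ 180 days ✓; 37 hrs/wk ≥ 15 ✓ → eligible.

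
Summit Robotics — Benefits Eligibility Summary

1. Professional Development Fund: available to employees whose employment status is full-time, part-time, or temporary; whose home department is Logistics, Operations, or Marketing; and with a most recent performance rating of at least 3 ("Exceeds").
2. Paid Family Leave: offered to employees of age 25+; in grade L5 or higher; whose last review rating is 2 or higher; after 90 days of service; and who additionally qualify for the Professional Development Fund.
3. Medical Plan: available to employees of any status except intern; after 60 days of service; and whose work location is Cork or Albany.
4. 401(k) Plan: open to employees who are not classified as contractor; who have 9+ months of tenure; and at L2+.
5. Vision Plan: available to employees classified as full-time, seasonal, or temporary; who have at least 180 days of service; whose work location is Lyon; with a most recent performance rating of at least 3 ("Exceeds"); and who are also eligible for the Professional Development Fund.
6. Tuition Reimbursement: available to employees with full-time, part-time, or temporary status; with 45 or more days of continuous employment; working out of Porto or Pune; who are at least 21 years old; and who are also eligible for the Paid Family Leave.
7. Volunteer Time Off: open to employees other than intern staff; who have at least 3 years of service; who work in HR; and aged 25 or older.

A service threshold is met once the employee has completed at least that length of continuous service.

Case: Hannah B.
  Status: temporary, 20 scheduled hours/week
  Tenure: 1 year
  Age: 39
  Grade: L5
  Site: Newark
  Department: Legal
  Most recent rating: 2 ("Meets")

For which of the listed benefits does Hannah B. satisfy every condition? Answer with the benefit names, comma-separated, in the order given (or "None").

Professional Development Fund — status temporary ✓; dept Legal ✗ → not eligible.
Paid Family Leave — age 39 ≥ 25 ✓; grade L5 ≥ L5 ✓; rating 2 ≥ 2 ✓; service 1 year ≥ 90 days ✓; not eligible for Professional Development Fund ✗ → not eligible.
Medical Plan — status temporary ✓ (not excluded); service 1 year ≥ 60 days ✓; site Newark ✗ (not Cork or Albany) → not eligible.
401(k) Plan — status temporary ✓ (not excluded); service 1 year ≥ 9 months (≈270 days) ✓; grade L5 ≥ L2 ✓ → eligible.
Vision Plan — status temporary ✓; service 1 year ≥ 180 days ✓; site Newark ✗ (not Lyon) → not eligible.
Tuition Reimbursement — status temporary ✓; service 1 year ≥ 45 days ✓; site Newark ✗ (not Porto or Pune) → not eligible.
Volunteer Time Off — status temporary ✓ (not excluded); service 1 year < 3 years ✗ → not eligible.

401(k) Plan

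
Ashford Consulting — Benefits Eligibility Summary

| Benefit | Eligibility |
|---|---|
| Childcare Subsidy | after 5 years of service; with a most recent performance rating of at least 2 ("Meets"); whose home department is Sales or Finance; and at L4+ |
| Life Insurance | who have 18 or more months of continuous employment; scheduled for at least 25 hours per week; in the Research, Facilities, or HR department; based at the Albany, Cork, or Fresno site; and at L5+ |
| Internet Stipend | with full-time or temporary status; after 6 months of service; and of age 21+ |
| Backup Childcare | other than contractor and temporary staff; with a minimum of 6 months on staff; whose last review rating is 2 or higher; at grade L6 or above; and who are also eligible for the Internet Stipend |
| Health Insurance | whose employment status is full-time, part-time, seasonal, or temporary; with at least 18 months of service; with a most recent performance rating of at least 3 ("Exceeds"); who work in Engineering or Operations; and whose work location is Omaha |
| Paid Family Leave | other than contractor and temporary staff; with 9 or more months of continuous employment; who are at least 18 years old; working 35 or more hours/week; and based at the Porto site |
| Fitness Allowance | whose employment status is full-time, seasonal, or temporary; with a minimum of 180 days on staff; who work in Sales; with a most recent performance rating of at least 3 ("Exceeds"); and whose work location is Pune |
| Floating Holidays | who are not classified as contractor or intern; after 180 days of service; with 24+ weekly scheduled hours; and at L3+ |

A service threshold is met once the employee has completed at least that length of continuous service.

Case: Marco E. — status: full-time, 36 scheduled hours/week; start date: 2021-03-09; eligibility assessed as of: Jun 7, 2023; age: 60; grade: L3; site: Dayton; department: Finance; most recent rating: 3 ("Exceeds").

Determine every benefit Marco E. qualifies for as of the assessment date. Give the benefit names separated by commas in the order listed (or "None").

Internet Stipend, Floating Holidays

Service from 2021-03-09 to Jun 7, 2023: 820 days.
Childcare Subsidy — service 820 days < 5 years (≈1825 days) ✗ → not eligible.
Life Insurance — service 820 days ≥ 18 months (≈540 days) ✓; 36 hrs/wk ≥ 25 ✓; dept Finance ✗ → not eligible.
Internet Stipend — status full-time ✓; service 820 days ≥ 6 months (≈180 days) ✓; age 60 ≥ 21 ✓ → eligible.
Backup Childcare — status full-time ✓ (not excluded); service 820 days ≥ 6 months (≈180 days) ✓; rating 3 ≥ 2 ✓; grade L3 < L6 ✗ → not eligible.
Health Insurance — status full-time ✓; service 820 days ≥ 18 months (≈540 days) ✓; rating 3 ≥ 3 ✓; dept Finance ✗ → not eligible.
Paid Family Leave — status full-time ✓ (not excluded); service 820 days ≥ 9 months (≈270 days) ✓; age 60 ≥ 18 ✓; 36 hrs/wk ≥ 35 ✓; site Dayton ✗ (not Porto) → not eligible.
Fitness Allowance — status full-time ✓; service 820 days ≥ 180 days ✓; dept Finance ✗ → not eligible.
Floating Holidays — status full-time ✓ (not excluded); service 820 days ≥ 180 days ✓; 36 hrs/wk ≥ 24 ✓; grade L3 ≥ L3 ✓ → eligible.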